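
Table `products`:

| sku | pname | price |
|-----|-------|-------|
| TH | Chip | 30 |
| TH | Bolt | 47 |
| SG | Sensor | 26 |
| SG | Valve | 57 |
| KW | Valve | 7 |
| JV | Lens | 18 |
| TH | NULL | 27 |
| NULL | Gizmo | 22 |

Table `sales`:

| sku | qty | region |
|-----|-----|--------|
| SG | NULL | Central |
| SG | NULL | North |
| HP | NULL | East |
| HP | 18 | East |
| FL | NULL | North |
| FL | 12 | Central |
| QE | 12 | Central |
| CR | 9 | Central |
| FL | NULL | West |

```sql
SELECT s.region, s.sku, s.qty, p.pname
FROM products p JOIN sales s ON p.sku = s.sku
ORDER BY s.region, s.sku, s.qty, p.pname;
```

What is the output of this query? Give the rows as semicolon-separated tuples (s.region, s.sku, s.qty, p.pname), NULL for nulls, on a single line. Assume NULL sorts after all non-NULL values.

INNER JOIN keeps only pairs where the ON condition holds.
Matching on p.sku = s.sku. A NULL in a compared column never satisfies the condition.
- p row (sku=TH): no match → dropped.
- p row (sku=TH): no match → dropped.
- p row (sku=SG): matches 2 s row(s) → 2 output row(s).
- p row (sku=SG): matches 2 s row(s) → 2 output row(s).
- p row (sku=KW): no match → dropped.
- p row (sku=JV): no match → dropped.
- p row (sku=TH): no match → dropped.
- p row (sku=NULL): no match → dropped.
After projecting and ordering:
s.region | s.sku | s.qty | p.pname
Central | SG | NULL | Sensor
Central | SG | NULL | Valve
North | SG | NULL | Sensor
North | SG | NULL | Valve

(Central, SG, NULL, Sensor); (Central, SG, NULL, Valve); (North, SG, NULL, Sensor); (North, SG, NULL, Valve)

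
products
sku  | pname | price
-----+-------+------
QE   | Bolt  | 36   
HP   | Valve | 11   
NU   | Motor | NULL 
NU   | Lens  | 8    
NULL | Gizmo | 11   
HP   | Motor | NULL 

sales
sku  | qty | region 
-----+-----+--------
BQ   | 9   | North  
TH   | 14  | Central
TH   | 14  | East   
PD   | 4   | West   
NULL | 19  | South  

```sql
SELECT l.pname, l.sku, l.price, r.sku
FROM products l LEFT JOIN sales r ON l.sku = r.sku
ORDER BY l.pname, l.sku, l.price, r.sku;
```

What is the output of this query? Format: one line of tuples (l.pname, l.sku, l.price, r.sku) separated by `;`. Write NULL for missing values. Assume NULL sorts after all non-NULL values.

LEFT JOIN keeps every row from `products`; unmatched rows get NULL for `sales`'s columns.
Matching on l.sku = r.sku. A NULL in a compared column never satisfies the condition.
- l[0] sku=QE → no match; kept with NULLs on the r side.
- l[1] sku=HP → no match; kept with NULLs on the r side.
- l[2] sku=NU → no match; kept with NULLs on the r side.
- l[3] sku=NU → no match; kept with NULLs on the r side.
- l[4] sku=NULL → no match; kept with NULLs on the r side.
- l[5] sku=HP → no match; kept with NULLs on the r side.
After projecting and ordering:
l.pname | l.sku | l.price | r.sku
Bolt | QE | 36 | NULL
Gizmo | NULL | 11 | NULL
Lens | NU | 8 | NULL
Motor | HP | NULL | NULL
Motor | NU | NULL | NULL
Valve | HP | 11 | NULL

(Bolt, QE, 36, NULL); (Gizmo, NULL, 11, NULL); (Lens, NU, 8, NULL); (Motor, HP, NULL, NULL); (Motor, NU, NULL, NULL); (Valve, HP, 11, NULL)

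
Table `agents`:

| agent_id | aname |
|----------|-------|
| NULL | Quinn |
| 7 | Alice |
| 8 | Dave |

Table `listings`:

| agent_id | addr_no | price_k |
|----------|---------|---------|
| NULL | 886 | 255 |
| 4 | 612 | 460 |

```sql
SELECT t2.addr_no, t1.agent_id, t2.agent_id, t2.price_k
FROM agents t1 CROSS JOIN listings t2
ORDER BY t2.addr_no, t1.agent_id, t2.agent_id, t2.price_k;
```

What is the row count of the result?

6

CROSS JOIN pairs every row of `agents` with every row of `listings`: 3 × 2 = 6 rows.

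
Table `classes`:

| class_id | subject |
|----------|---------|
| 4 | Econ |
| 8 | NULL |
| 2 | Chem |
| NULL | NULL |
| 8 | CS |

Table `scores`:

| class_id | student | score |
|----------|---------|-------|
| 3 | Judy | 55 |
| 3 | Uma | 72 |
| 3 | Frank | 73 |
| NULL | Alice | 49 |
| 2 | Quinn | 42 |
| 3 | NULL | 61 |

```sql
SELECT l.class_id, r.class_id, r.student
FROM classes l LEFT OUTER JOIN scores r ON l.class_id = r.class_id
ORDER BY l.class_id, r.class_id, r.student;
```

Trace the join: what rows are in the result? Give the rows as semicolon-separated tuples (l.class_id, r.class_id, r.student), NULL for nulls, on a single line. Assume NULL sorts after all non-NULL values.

(2, 2, Quinn); (4, NULL, NULL); (8, NULL, NULL); (8, NULL, NULL); (NULL, NULL, NULL)

LEFT JOIN keeps every row from `classes`; unmatched rows get NULL for `scores`'s columns.
Matching on l.class_id = r.class_id. A NULL in a compared column never satisfies the condition.
- class_id=4: no r row matches, row kept with r columns NULL.
- class_id=8: no r row matches, row kept with r columns NULL.
- class_id=2: 1 matching r row(s), so 1 row(s) emitted.
- class_id=NULL: no r row matches, row kept with r columns NULL.
- class_id=8: no r row matches, row kept with r columns NULL.
After projecting and ordering:
l.class_id | r.class_id | r.student
2 | 2 | Quinn
4 | NULL | NULL
8 | NULL | NULL
8 | NULL | NULL
NULL | NULL | NULL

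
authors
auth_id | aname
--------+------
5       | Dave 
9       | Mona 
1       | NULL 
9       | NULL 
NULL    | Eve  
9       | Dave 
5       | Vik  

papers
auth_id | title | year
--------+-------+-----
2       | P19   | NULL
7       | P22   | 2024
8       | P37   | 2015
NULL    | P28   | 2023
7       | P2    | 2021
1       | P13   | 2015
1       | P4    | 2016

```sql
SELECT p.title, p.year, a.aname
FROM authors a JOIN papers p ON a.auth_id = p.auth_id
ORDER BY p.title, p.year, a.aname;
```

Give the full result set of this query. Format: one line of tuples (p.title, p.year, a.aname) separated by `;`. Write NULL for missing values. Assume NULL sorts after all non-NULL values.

(P13, 2015, NULL); (P4, 2016, NULL)

INNER JOIN keeps only pairs where the ON condition holds.
Matching on a.auth_id = p.auth_id. A NULL in a compared column never satisfies the condition.
Matched pairs: 2.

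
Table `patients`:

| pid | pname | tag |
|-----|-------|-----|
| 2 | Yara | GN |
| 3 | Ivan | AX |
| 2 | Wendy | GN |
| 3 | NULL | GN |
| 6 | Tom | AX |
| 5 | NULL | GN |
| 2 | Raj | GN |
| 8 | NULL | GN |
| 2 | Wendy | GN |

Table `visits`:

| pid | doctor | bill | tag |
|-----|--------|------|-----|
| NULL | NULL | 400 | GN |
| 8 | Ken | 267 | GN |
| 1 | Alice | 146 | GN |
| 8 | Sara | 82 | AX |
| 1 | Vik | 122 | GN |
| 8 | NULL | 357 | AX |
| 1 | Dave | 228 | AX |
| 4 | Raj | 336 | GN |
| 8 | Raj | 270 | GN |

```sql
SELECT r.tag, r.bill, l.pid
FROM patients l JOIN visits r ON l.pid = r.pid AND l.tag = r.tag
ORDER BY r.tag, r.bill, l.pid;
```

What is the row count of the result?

2

INNER JOIN keeps only pairs where the ON condition holds.
Matching on l.pid = r.pid AND l.tag = r.tag. A NULL in a compared column never satisfies the condition.
- l[0] pid=2, tag=GN → no match; dropped.
- l[1] pid=3, tag=AX → no match; dropped.
- l[2] pid=2, tag=GN → no match; dropped.
- l[3] pid=3, tag=GN → no match; dropped.
- l[4] pid=6, tag=AX → no match; dropped.
- l[5] pid=5, tag=GN → no match; dropped.
- l[6] pid=2, tag=GN → no match; dropped.
- l[7] pid=8, tag=GN → 2 match(es) in r → 2 row(s).
- l[8] pid=2, tag=GN → no match; dropped.
Total: 2 rows.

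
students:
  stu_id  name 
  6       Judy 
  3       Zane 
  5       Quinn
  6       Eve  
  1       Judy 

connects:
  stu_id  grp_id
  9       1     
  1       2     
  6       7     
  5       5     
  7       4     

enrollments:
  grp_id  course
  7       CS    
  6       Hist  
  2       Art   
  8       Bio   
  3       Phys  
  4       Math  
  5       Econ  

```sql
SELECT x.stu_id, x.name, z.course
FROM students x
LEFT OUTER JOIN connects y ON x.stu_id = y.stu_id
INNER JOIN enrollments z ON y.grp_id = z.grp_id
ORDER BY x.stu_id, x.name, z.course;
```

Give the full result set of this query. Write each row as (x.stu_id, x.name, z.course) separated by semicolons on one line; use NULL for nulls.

Joins associate left-to-right: students LEFT JOIN connects on stu_id gives 5 intermediate row(s).
Then INNER JOIN `enrollments z` on grp_id: keep only rows whose y.grp_id appears in z.

(1, Judy, Art); (5, Quinn, Econ); (6, Eve, CS); (6, Judy, CS)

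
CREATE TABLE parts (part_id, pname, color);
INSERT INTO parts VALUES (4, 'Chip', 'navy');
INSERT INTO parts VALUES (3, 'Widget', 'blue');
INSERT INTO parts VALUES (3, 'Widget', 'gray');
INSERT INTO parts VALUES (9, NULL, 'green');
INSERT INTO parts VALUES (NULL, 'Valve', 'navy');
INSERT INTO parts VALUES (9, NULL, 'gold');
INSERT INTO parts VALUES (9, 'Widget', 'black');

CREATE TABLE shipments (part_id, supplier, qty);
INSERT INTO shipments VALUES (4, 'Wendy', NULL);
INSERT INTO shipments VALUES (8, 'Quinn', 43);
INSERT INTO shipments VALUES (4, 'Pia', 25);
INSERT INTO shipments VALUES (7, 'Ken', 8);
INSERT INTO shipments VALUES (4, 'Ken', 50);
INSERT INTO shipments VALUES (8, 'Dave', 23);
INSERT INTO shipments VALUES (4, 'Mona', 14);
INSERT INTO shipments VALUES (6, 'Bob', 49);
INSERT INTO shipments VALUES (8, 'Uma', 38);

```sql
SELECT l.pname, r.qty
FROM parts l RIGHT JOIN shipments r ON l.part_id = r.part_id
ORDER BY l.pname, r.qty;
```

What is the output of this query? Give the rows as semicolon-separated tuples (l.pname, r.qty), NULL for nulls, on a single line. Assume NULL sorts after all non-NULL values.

(Chip, 14); (Chip, 25); (Chip, 50); (Chip, NULL); (NULL, 8); (NULL, 23); (NULL, 38); (NULL, 43); (NULL, 49)

RIGHT JOIN keeps every row from `shipments`; unmatched rows get NULL for `parts`'s columns.
Matching on l.part_id = r.part_id. A NULL in a compared column never satisfies the condition.
- l[0] part_id=4 → 4 match(es) in r → 4 row(s).
- l[1] part_id=3 → no match.
- l[2] part_id=3 → no match.
- l[3] part_id=9 → no match.
- l[4] part_id=NULL → no match.
- l[5] part_id=9 → no match.
- l[6] part_id=9 → no match.
- plus 5 unmatched r row(s), each kept with NULL l columns.
After projecting and ordering:
l.pname | r.qty
Chip | 14
Chip | 25
Chip | 50
Chip | NULL
NULL | 8
NULL | 23
NULL | 38
NULL | 43
NULL | 49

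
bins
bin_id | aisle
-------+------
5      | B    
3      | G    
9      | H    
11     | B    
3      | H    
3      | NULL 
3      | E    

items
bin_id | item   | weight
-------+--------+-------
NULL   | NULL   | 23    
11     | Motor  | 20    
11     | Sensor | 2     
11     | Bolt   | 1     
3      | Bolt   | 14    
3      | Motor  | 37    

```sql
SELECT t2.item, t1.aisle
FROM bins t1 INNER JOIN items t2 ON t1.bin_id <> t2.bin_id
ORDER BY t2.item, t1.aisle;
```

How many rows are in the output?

INNER JOIN keeps only pairs where the ON condition holds.
Matching on t1.bin_id <> t2.bin_id. A NULL in a compared column never satisfies the condition.
Matched pairs: 24.
Total: 24 rows.

24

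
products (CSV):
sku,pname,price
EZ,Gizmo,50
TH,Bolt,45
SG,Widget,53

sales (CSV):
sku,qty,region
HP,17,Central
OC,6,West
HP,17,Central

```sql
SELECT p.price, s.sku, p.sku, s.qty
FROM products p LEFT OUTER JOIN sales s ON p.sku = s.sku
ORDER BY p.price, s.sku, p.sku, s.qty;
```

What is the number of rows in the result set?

LEFT JOIN keeps every row from `products`; unmatched rows get NULL for `sales`'s columns.
Matching on p.sku = s.sku.
Matched pairs: 0; unmatched p rows kept: 3.
Total: 0 matched + 3 padded = 3 rows.

3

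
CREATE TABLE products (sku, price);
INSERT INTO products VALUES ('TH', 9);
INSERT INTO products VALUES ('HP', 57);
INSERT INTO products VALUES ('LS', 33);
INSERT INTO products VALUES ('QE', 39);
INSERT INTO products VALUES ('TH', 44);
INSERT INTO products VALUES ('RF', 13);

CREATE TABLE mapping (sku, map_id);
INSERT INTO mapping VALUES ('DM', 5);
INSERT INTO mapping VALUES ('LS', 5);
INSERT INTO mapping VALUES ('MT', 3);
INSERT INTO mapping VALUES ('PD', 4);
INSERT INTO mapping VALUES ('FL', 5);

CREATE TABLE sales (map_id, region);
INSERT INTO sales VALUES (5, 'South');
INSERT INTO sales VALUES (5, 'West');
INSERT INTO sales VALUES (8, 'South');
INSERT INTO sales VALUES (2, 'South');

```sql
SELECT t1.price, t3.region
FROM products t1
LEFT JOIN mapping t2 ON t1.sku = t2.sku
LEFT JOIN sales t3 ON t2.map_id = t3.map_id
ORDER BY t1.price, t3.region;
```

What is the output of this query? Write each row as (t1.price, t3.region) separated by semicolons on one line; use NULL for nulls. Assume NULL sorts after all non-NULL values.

(9, NULL); (13, NULL); (33, South); (33, West); (39, NULL); (44, NULL); (57, NULL)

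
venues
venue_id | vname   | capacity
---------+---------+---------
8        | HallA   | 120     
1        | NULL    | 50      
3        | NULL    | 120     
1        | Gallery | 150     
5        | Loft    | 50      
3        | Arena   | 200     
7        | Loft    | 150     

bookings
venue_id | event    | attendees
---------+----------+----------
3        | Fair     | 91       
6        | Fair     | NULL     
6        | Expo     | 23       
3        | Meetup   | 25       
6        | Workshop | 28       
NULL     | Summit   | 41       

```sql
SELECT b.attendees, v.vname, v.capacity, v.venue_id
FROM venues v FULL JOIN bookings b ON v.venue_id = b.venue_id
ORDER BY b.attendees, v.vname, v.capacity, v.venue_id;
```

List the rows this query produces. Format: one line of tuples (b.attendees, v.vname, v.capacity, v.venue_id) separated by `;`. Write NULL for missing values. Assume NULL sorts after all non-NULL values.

FULL OUTER JOIN keeps every row from both sides; unmatched rows get NULL for the other side's columns.
Matching on v.venue_id = b.venue_id. A NULL in a compared column never satisfies the condition.
- v (venue_id=8) has no partner → padded with NULL.
- v (venue_id=1) has no partner → padded with NULL.
- v (venue_id=3) pairs with 2 row(s) of b.
- v (venue_id=1) has no partner → padded with NULL.
- v (venue_id=5) has no partner → padded with NULL.
- v (venue_id=3) pairs with 2 row(s) of b.
- v (venue_id=7) has no partner → padded with NULL.
- 4 b row(s) had no v match → kept, v columns NULL.

(23, NULL, NULL, NULL); (25, Arena, 200, 3); (25, NULL, 120, 3); (28, NULL, NULL, NULL); (41, NULL, NULL, NULL); (91, Arena, 200, 3); (91, NULL, 120, 3); (NULL, Gallery, 150, 1); (NULL, HallA, 120, 8); (NULL, Loft, 50, 5); (NULL, Loft, 150, 7); (NULL, NULL, 50, 1); (NULL, NULL, NULL, NULL)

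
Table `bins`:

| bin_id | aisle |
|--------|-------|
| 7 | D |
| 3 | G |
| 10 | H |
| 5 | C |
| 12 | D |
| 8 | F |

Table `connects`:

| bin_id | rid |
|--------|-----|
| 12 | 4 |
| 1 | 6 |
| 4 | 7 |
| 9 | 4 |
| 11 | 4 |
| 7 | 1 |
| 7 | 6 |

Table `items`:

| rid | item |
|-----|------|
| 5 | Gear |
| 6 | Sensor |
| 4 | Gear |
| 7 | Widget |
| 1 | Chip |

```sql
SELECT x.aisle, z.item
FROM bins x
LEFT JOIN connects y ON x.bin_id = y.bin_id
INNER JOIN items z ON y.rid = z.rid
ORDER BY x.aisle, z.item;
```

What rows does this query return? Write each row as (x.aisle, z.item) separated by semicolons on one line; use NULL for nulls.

Evaluate left to right. First `bins x LEFT JOIN connects y` on bin_id: 7 row(s).
Then INNER JOIN `items z` on rid: keep only rows whose y.rid appears in z.

(D, Chip); (D, Gear); (D, Sensor)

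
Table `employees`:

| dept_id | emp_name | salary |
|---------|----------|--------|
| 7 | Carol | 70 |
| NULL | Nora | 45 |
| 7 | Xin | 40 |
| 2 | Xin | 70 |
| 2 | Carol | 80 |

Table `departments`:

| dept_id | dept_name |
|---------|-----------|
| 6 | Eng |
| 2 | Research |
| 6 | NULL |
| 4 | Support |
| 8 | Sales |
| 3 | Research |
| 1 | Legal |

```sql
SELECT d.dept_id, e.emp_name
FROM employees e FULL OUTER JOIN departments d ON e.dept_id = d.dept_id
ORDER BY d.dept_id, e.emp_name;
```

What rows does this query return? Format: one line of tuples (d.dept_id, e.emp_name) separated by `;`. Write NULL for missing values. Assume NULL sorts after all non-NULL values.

(1, NULL); (2, Carol); (2, Xin); (3, NULL); (4, NULL); (6, NULL); (6, NULL); (8, NULL); (NULL, Carol); (NULL, Nora); (NULL, Xin)

FULL OUTER JOIN keeps every row from both sides; unmatched rows get NULL for the other side's columns.
Matching on e.dept_id = d.dept_id. A NULL in a compared column never satisfies the condition.
Matched pairs: 2; unmatched e rows kept: 3; unmatched d rows kept: 6.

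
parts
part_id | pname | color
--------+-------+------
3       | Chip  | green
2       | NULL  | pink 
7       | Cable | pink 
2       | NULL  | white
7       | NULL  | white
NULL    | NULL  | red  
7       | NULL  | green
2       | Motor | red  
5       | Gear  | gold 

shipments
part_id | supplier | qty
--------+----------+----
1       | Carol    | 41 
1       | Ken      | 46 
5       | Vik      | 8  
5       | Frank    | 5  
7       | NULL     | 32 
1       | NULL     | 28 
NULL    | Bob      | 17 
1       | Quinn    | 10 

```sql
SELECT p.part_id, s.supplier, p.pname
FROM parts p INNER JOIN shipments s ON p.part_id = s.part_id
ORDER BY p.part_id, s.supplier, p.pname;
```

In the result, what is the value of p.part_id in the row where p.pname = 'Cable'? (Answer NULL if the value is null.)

INNER JOIN keeps only pairs where the ON condition holds.
Matching on p.part_id = s.part_id. A NULL in a compared column never satisfies the condition.
Matched pairs: 5.

7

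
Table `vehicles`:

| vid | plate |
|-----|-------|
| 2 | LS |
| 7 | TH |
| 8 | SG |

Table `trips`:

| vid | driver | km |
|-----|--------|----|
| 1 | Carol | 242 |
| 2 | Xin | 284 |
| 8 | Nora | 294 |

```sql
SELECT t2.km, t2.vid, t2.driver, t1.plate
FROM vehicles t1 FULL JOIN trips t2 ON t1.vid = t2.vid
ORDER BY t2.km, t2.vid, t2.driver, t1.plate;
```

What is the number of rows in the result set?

FULL OUTER JOIN keeps every row from both sides; unmatched rows get NULL for the other side's columns.
Matching on t1.vid = t2.vid.
- t1[0] vid=2 → 1 match(es) in t2 → 1 row(s).
- t1[1] vid=7 → no match; kept with NULLs on the t2 side.
- t1[2] vid=8 → 1 match(es) in t2 → 1 row(s).
- 1 t2 row(s) had no t1 match → kept, t1 columns NULL.
Total: 2 matched + 2 padded = 4 rows.

4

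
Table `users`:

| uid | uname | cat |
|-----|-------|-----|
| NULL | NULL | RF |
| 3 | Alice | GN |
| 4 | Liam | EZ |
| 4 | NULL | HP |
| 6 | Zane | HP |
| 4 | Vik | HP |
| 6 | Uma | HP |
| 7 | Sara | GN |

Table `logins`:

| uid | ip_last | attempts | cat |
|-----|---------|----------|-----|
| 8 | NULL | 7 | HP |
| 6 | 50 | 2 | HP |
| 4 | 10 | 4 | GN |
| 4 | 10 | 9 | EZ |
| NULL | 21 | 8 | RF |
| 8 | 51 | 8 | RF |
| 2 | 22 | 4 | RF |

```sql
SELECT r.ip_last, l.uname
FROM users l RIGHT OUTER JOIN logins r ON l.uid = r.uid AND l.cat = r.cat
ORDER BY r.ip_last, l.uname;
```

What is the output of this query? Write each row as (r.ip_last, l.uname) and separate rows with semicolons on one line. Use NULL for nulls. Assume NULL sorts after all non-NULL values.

(10, Liam); (10, NULL); (21, NULL); (22, NULL); (50, Uma); (50, Zane); (51, NULL); (NULL, NULL)

RIGHT JOIN keeps every row from `logins`; unmatched rows get NULL for `users`'s columns.
Matching on l.uid = r.uid AND l.cat = r.cat. A NULL in a compared column never satisfies the condition.
- uid=NULL, cat=RF: no matching r row.
- uid=3, cat=GN: no matching r row.
- uid=4, cat=EZ: 1 matching r row(s), so 1 row(s) emitted.
- uid=4, cat=HP: no matching r row.
- uid=6, cat=HP: 1 matching r row(s), so 1 row(s) emitted.
- uid=4, cat=HP: no matching r row.
- uid=6, cat=HP: 1 matching r row(s), so 1 row(s) emitted.
- uid=7, cat=GN: no matching r row.
- 5 r row(s) had no l match → kept, l columns NULL.
After projecting and ordering:
r.ip_last | l.uname
10 | Liam
10 | NULL
21 | NULL
22 | NULL
50 | Uma
50 | Zane
51 | NULL
NULL | NULL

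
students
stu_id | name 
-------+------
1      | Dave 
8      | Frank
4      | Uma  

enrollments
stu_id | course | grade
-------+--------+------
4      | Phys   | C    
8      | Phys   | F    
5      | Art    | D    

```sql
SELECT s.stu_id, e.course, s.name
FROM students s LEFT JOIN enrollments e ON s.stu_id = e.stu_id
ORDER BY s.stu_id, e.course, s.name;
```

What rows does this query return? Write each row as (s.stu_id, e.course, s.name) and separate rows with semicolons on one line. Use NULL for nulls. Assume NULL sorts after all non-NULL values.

(1, NULL, Dave); (4, Phys, Uma); (8, Phys, Frank)

LEFT JOIN keeps every row from `students`; unmatched rows get NULL for `enrollments`'s columns.
Matching on s.stu_id = e.stu_id.
Matched pairs: 2; unmatched s rows kept: 1.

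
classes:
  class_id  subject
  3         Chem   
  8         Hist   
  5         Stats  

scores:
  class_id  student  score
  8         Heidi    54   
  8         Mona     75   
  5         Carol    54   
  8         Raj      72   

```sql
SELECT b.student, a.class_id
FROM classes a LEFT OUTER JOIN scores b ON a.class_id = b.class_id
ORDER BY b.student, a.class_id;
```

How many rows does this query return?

5

LEFT JOIN keeps every row from `classes`; unmatched rows get NULL for `scores`'s columns.
Matching on a.class_id = b.class_id.
- class_id=3: no b row matches, row kept with b columns NULL.
- class_id=8: 3 matching b row(s), so 3 row(s) emitted.
- class_id=5: 1 matching b row(s), so 1 row(s) emitted.
Total: 4 matched + 1 padded = 5 rows.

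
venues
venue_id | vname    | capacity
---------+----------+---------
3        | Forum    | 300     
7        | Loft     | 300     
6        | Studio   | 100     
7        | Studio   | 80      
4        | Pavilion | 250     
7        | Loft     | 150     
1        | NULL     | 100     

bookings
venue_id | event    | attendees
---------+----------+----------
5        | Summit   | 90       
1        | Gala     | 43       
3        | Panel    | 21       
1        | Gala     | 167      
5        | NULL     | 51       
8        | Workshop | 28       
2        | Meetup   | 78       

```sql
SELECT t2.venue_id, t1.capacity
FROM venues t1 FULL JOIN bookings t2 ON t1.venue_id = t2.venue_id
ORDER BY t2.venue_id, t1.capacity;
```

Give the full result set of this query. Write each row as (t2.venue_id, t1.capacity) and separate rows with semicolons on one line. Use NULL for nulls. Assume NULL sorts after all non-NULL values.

(1, 100); (1, 100); (2, NULL); (3, 300); (5, NULL); (5, NULL); (8, NULL); (NULL, 80); (NULL, 100); (NULL, 150); (NULL, 250); (NULL, 300)

FULL OUTER JOIN keeps every row from both sides; unmatched rows get NULL for the other side's columns.
Matching on t1.venue_id = t2.venue_id.
Matched pairs: 3; unmatched t1 rows kept: 5; unmatched t2 rows kept: 4.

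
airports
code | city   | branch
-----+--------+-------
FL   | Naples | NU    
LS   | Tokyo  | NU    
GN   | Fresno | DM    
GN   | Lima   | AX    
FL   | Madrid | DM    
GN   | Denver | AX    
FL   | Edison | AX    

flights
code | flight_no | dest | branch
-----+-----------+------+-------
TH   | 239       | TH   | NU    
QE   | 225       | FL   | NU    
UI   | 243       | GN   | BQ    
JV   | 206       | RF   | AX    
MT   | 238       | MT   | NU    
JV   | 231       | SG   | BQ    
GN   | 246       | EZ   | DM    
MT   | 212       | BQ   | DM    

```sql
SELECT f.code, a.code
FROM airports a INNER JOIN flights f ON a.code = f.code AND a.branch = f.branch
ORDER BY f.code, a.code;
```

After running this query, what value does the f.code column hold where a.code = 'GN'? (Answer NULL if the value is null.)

GN

INNER JOIN keeps only pairs where the ON condition holds.
Matching on a.code = f.code AND a.branch = f.branch.
- a[0] code=FL, branch=NU → no match; dropped.
- a[1] code=LS, branch=NU → no match; dropped.
- a[2] code=GN, branch=DM → 1 match(es) in f → 1 row(s).
- a[3] code=GN, branch=AX → no match; dropped.
- a[4] code=FL, branch=DM → no match; dropped.
- a[5] code=GN, branch=AX → no match; dropped.
- a[6] code=FL, branch=AX → no match; dropped.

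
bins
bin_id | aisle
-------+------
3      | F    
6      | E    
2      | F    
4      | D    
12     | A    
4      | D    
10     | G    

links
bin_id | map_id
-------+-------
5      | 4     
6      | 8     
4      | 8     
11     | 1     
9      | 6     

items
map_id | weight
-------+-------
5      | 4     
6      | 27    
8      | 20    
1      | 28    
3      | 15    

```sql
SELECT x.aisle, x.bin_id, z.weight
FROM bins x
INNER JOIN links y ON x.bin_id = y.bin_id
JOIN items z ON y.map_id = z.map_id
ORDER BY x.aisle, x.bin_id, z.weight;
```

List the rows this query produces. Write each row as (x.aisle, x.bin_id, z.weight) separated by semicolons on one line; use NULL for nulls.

(D, 4, 20); (D, 4, 20); (E, 6, 20)

Joins associate left-to-right: bins INNER JOIN links on bin_id gives 3 intermediate row(s).
Then INNER JOIN `items z` on map_id: keep only rows whose y.map_id appears in z.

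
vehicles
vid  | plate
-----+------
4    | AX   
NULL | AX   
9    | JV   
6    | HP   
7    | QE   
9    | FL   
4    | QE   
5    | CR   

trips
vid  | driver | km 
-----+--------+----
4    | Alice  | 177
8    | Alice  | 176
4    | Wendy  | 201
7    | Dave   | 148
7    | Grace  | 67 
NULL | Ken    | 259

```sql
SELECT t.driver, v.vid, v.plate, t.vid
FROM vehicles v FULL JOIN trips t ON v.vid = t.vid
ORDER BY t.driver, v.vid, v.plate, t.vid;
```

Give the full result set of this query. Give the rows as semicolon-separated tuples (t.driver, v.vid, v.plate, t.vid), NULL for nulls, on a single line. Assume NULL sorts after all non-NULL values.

(Alice, 4, AX, 4); (Alice, 4, QE, 4); (Alice, NULL, NULL, 8); (Dave, 7, QE, 7); (Grace, 7, QE, 7); (Ken, NULL, NULL, NULL); (Wendy, 4, AX, 4); (Wendy, 4, QE, 4); (NULL, 5, CR, NULL); (NULL, 6, HP, NULL); (NULL, 9, FL, NULL); (NULL, 9, JV, NULL); (NULL, NULL, AX, NULL)

FULL OUTER JOIN keeps every row from both sides; unmatched rows get NULL for the other side's columns.
Matching on v.vid = t.vid. A NULL in a compared column never satisfies the condition.
- vid=4: 2 matching t row(s), so 2 row(s) emitted.
- vid=NULL: no t row matches, row kept with t columns NULL.
- vid=9: no t row matches, row kept with t columns NULL.
- vid=6: no t row matches, row kept with t columns NULL.
- vid=7: 2 matching t row(s), so 2 row(s) emitted.
- vid=9: no t row matches, row kept with t columns NULL.
- vid=4: 2 matching t row(s), so 2 row(s) emitted.
- vid=5: no t row matches, row kept with t columns NULL.
- plus 2 unmatched t row(s), each kept with NULL v columns.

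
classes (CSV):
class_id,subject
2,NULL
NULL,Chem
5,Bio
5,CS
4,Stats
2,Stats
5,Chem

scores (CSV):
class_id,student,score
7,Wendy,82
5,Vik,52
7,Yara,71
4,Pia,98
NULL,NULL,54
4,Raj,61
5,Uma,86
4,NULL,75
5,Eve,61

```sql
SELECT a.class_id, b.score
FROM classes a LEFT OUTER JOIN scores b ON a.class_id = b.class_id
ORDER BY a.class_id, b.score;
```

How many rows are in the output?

15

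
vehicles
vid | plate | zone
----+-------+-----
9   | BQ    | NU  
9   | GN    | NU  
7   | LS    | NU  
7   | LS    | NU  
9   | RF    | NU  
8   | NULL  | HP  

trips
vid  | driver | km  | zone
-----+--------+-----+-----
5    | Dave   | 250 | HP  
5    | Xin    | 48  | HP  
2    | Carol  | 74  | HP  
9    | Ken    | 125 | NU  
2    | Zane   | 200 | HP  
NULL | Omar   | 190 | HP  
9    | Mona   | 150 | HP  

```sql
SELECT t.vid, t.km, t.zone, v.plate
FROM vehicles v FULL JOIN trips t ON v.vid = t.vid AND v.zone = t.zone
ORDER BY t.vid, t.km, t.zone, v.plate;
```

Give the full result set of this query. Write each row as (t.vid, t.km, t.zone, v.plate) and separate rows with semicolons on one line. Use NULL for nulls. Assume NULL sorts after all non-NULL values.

(2, 74, HP, NULL); (2, 200, HP, NULL); (5, 48, HP, NULL); (5, 250, HP, NULL); (9, 125, NU, BQ); (9, 125, NU, GN); (9, 125, NU, RF); (9, 150, HP, NULL); (NULL, 190, HP, NULL); (NULL, NULL, NULL, LS); (NULL, NULL, NULL, LS); (NULL, NULL, NULL, NULL)

FULL OUTER JOIN keeps every row from both sides; unmatched rows get NULL for the other side's columns.
Matching on v.vid = t.vid AND v.zone = t.zone. A NULL in a compared column never satisfies the condition.
Matched pairs: 3; unmatched v rows kept: 3; unmatched t rows kept: 6.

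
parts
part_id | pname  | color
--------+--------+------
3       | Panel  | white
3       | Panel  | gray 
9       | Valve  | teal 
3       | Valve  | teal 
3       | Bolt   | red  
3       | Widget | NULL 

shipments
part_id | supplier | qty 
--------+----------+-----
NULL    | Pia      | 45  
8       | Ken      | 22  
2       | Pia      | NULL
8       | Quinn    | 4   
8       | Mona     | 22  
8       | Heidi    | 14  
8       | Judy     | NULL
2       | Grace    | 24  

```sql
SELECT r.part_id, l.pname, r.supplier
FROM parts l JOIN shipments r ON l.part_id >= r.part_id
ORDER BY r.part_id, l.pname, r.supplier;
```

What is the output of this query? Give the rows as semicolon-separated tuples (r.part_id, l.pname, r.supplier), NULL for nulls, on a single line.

(2, Bolt, Grace); (2, Bolt, Pia); (2, Panel, Grace); (2, Panel, Grace); (2, Panel, Pia); (2, Panel, Pia); (2, Valve, Grace); (2, Valve, Grace); (2, Valve, Pia); (2, Valve, Pia); (2, Widget, Grace); (2, Widget, Pia); (8, Valve, Heidi); (8, Valve, Judy); (8, Valve, Ken); (8, Valve, Mona); (8, Valve, Quinn)

INNER JOIN keeps only pairs where the ON condition holds.
Matching on l.part_id >= r.part_id. A NULL in a compared column never satisfies the condition.
Matched pairs: 17.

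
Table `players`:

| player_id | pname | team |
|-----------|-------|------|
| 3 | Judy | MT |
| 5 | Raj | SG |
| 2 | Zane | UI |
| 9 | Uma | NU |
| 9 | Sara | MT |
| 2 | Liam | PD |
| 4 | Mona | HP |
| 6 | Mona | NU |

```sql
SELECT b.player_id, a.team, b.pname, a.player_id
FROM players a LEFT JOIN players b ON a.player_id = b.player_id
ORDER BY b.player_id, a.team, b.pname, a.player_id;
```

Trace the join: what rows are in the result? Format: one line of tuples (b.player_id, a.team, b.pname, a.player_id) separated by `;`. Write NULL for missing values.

(2, PD, Liam, 2); (2, PD, Zane, 2); (2, UI, Liam, 2); (2, UI, Zane, 2); (3, MT, Judy, 3); (4, HP, Mona, 4); (5, SG, Raj, 5); (6, NU, Mona, 6); (9, MT, Sara, 9); (9, MT, Uma, 9); (9, NU, Sara, 9); (9, NU, Uma, 9)

LEFT JOIN keeps every row from `players a`; unmatched rows get NULL for `players b`'s columns.
Matching on a.player_id = b.player_id.
- a[0] player_id=3 → 1 match(es) in b → 1 row(s).
- a[1] player_id=5 → 1 match(es) in b → 1 row(s).
- a[2] player_id=2 → 2 match(es) in b → 2 row(s).
- a[3] player_id=9 → 2 match(es) in b → 2 row(s).
- a[4] player_id=9 → 2 match(es) in b → 2 row(s).
- a[5] player_id=2 → 2 match(es) in b → 2 row(s).
- a[6] player_id=4 → 1 match(es) in b → 1 row(s).
- a[7] player_id=6 → 1 match(es) in b → 1 row(s).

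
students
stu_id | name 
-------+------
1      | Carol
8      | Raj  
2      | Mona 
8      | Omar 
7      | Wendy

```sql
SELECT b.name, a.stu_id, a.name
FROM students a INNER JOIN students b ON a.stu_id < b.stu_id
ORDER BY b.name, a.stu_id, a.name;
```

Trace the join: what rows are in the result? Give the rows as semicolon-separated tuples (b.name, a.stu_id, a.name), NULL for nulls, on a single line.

INNER JOIN keeps only pairs where the ON condition holds.
Matching on a.stu_id < b.stu_id.
- a row (stu_id=1): matches 4 b row(s) → 4 output row(s).
- a row (stu_id=8): no match → dropped.
- a row (stu_id=2): matches 3 b row(s) → 3 output row(s).
- a row (stu_id=8): no match → dropped.
- a row (stu_id=7): matches 2 b row(s) → 2 output row(s).
After projecting and ordering:
b.name | a.stu_id | a.name
Mona | 1 | Carol
Omar | 1 | Carol
Omar | 2 | Mona
Omar | 7 | Wendy
Raj | 1 | Carol
Raj | 2 | Mona
Raj | 7 | Wendy
Wendy | 1 | Carol
Wendy | 2 | Mona

(Mona, 1, Carol); (Omar, 1, Carol); (Omar, 2, Mona); (Omar, 7, Wendy); (Raj, 1, Carol); (Raj, 2, Mona); (Raj, 7, Wendy); (Wendy, 1, Carol); (Wendy, 2, Mona)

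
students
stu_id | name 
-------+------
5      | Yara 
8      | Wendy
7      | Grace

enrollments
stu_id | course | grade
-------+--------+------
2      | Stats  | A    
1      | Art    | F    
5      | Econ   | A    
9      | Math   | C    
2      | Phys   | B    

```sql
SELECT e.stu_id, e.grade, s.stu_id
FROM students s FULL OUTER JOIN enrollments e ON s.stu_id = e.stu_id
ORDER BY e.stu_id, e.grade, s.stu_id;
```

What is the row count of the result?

7

FULL OUTER JOIN keeps every row from both sides; unmatched rows get NULL for the other side's columns.
Matching on s.stu_id = e.stu_id.
- s (stu_id=5) pairs with 1 row(s) of e.
- s (stu_id=8) has no partner → padded with NULL.
- s (stu_id=7) has no partner → padded with NULL.
- plus 4 unmatched e row(s), each kept with NULL s columns.
Total: 1 matched + 6 padded = 7 rows.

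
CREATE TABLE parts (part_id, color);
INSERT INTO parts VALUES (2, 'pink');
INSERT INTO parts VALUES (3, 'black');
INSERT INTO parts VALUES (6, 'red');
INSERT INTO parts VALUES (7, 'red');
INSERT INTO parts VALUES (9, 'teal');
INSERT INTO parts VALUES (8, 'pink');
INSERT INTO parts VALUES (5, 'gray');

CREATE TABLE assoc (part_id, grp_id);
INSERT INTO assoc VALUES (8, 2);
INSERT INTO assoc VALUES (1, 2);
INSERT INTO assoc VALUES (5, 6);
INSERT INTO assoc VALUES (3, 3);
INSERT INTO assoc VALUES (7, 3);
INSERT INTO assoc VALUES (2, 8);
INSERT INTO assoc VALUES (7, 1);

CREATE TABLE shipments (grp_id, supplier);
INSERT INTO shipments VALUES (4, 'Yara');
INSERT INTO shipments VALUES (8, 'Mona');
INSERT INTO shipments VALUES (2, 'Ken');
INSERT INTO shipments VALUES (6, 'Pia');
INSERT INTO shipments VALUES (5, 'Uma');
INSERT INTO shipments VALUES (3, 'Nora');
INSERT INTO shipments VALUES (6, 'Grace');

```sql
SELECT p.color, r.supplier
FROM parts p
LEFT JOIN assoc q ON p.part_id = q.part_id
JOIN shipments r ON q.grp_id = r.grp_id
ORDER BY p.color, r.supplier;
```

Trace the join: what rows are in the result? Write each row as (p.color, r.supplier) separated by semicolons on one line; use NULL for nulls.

Evaluate left to right. First `parts p LEFT JOIN assoc q` on part_id: 8 row(s).
Then INNER JOIN `shipments r` on grp_id: keep only rows whose q.grp_id appears in r.

(black, Nora); (gray, Grace); (gray, Pia); (pink, Ken); (pink, Mona); (red, Nora)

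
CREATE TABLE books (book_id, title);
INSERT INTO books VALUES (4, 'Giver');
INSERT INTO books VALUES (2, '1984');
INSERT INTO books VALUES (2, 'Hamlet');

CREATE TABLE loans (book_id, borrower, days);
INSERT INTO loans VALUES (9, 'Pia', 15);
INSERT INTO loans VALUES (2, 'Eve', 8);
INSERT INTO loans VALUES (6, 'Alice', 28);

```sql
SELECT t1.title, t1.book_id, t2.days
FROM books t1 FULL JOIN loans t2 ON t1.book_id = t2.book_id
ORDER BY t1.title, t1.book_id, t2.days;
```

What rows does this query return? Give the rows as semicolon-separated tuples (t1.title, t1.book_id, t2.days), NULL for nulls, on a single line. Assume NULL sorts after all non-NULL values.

(1984, 2, 8); (Giver, 4, NULL); (Hamlet, 2, 8); (NULL, NULL, 15); (NULL, NULL, 28)

FULL OUTER JOIN keeps every row from both sides; unmatched rows get NULL for the other side's columns.
Matching on t1.book_id = t2.book_id.
- t1[0] book_id=4 → no match; kept with NULLs on the t2 side.
- t1[1] book_id=2 → 1 match(es) in t2 → 1 row(s).
- t1[2] book_id=2 → 1 match(es) in t2 → 1 row(s).
- 2 row(s) from t2 found no t1 partner → padded with NULL.
After projecting and ordering:
t1.title | t1.book_id | t2.days
1984 | 2 | 8
Giver | 4 | NULL
Hamlet | 2 | 8
NULL | NULL | 15
NULL | NULL | 28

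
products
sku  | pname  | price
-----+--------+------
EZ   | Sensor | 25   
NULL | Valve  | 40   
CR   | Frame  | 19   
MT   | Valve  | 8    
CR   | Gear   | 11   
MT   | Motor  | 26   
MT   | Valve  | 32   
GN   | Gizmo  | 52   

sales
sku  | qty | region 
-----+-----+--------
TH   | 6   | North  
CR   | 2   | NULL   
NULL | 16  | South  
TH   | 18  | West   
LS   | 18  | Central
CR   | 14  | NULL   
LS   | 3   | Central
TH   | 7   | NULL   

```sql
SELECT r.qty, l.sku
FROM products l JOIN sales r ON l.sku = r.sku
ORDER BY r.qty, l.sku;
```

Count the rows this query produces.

4

INNER JOIN keeps only pairs where the ON condition holds.
Matching on l.sku = r.sku. A NULL in a compared column never satisfies the condition.
Matched pairs: 4.
Total: 4 rows.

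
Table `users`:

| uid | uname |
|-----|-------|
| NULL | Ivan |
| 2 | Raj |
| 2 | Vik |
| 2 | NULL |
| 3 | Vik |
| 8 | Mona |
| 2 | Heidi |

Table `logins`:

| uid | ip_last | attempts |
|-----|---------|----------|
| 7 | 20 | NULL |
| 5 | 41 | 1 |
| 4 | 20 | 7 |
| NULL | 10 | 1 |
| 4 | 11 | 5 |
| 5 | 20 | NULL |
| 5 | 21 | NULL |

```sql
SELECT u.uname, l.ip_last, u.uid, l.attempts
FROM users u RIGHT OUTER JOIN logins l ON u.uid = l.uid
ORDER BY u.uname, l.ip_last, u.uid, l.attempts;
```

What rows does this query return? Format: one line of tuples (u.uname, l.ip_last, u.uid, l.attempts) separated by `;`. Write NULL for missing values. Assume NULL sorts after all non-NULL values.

RIGHT JOIN keeps every row from `logins`; unmatched rows get NULL for `users`'s columns.
Matching on u.uid = l.uid. A NULL in a compared column never satisfies the condition.
Matched pairs: 0; unmatched l rows kept: 7.

(NULL, 10, NULL, 1); (NULL, 11, NULL, 5); (NULL, 20, NULL, 7); (NULL, 20, NULL, NULL); (NULL, 20, NULL, NULL); (NULL, 21, NULL, NULL); (NULL, 41, NULL, 1)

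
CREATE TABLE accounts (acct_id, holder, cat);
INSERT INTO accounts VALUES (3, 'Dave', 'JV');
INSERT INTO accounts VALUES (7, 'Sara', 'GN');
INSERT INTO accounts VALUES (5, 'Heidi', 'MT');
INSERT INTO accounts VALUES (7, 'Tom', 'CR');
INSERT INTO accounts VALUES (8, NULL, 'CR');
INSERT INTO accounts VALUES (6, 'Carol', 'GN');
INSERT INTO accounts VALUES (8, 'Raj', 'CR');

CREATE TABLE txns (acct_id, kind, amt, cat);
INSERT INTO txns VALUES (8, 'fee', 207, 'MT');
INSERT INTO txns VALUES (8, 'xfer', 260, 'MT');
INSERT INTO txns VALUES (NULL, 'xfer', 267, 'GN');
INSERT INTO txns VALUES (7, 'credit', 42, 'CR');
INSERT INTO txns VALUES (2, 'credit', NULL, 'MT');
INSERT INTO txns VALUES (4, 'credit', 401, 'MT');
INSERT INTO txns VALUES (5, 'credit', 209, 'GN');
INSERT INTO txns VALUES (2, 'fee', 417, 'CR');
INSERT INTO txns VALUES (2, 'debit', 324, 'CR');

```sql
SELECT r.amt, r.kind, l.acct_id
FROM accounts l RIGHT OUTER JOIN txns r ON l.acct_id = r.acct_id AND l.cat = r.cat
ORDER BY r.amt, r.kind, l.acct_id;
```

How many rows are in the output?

RIGHT JOIN keeps every row from `txns`; unmatched rows get NULL for `accounts`'s columns.
Matching on l.acct_id = r.acct_id AND l.cat = r.cat. A NULL in a compared column never satisfies the condition.
Matched pairs: 1; unmatched r rows kept: 8.
Total: 1 matched + 8 padded = 9 rows.

9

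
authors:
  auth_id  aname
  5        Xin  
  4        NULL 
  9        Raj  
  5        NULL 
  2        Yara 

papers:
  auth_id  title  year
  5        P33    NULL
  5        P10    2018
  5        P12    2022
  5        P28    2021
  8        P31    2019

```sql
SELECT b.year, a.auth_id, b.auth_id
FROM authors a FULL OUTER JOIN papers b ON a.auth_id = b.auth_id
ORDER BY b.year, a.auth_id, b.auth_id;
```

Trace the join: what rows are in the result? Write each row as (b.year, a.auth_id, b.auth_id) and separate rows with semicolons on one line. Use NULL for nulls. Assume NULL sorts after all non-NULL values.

(2018, 5, 5); (2018, 5, 5); (2019, NULL, 8); (2021, 5, 5); (2021, 5, 5); (2022, 5, 5); (2022, 5, 5); (NULL, 2, NULL); (NULL, 4, NULL); (NULL, 5, 5); (NULL, 5, 5); (NULL, 9, NULL)

FULL OUTER JOIN keeps every row from both sides; unmatched rows get NULL for the other side's columns.
Matching on a.auth_id = b.auth_id.
- a (auth_id=5) pairs with 4 row(s) of b.
- a (auth_id=4) has no partner → padded with NULL.
- a (auth_id=9) has no partner → padded with NULL.
- a (auth_id=5) pairs with 4 row(s) of b.
- a (auth_id=2) has no partner → padded with NULL.
- plus 1 unmatched b row(s), each kept with NULL a columns.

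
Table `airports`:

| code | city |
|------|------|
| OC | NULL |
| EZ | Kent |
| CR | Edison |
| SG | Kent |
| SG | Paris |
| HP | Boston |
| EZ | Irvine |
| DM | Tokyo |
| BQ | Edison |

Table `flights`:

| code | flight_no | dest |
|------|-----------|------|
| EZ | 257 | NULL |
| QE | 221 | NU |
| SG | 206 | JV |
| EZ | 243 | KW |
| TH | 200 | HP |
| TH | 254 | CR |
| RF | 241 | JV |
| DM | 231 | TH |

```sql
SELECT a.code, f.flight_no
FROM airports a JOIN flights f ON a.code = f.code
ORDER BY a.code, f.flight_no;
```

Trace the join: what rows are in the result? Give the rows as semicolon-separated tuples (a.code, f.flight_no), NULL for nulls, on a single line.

(DM, 231); (EZ, 243); (EZ, 243); (EZ, 257); (EZ, 257); (SG, 206); (SG, 206)

INNER JOIN keeps only pairs where the ON condition holds.
Matching on a.code = f.code.
- a (code=OC) has no partner → excluded.
- a (code=EZ) pairs with 2 row(s) of f.
- a (code=CR) has no partner → excluded.
- a (code=SG) pairs with 1 row(s) of f.
- a (code=SG) pairs with 1 row(s) of f.
- a (code=HP) has no partner → excluded.
- a (code=EZ) pairs with 2 row(s) of f.
- a (code=DM) pairs with 1 row(s) of f.
- a (code=BQ) has no partner → excluded.
After projecting and ordering:
a.code | f.flight_no
DM | 231
EZ | 243
EZ | 243
EZ | 257
EZ | 257
SG | 206
SG | 206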